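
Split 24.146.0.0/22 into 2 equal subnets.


New prefix = 22 + 1 = 23
Each subnet has 512 addresses
  24.146.0.0/23
  24.146.2.0/23
Subnets: 24.146.0.0/23, 24.146.2.0/23


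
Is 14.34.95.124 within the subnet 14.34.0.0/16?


Subnet network: 14.34.0.0
Test IP AND mask: 14.34.0.0
Yes, 14.34.95.124 is in 14.34.0.0/16


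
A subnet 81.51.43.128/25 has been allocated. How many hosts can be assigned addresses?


Host bits = 32 - 25 = 7
Total addresses = 2^7 = 128
Usable = total - 2 (network and broadcast)
Usable hosts: 126


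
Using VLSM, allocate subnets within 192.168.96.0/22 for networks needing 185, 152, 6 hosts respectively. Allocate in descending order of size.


185 hosts -> /24 (254 usable): 192.168.96.0/24
152 hosts -> /24 (254 usable): 192.168.97.0/24
6 hosts -> /29 (6 usable): 192.168.98.0/29
Allocation: 192.168.96.0/24 (185 hosts, 254 usable); 192.168.97.0/24 (152 hosts, 254 usable); 192.168.98.0/29 (6 hosts, 6 usable)


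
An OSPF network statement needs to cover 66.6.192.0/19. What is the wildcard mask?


Subnet mask: 255.255.224.0
Wildcard = 255.255.255.255 - subnet mask
255 - 255 = 0
255 - 255 = 0
255 - 224 = 31
255 - 0 = 255
Wildcard: 0.0.31.255


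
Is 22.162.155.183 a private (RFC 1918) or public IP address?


RFC 1918 private ranges:
  10.0.0.0/8 (10.0.0.0 - 10.255.255.255)
  172.16.0.0/12 (172.16.0.0 - 172.31.255.255)
  192.168.0.0/16 (192.168.0.0 - 192.168.255.255)
Public (not in any RFC 1918 range)


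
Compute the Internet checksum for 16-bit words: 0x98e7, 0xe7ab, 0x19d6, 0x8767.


Sum all words (with carry folding):
+ 0x98e7 = 0x98e7
+ 0xe7ab = 0x8093
+ 0x19d6 = 0x9a69
+ 0x8767 = 0x21d1
One's complement: ~0x21d1
Checksum = 0xde2e


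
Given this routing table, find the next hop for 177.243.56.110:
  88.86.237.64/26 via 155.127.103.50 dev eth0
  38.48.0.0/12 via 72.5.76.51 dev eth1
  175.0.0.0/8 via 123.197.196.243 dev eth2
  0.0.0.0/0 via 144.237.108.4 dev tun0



Longest prefix match for 177.243.56.110:
  /26 88.86.237.64: no
  /12 38.48.0.0: no
  /8 175.0.0.0: no
  /0 0.0.0.0: MATCH
Selected: next-hop 144.237.108.4 via tun0 (matched /0)


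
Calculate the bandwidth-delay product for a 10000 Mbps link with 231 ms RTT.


BDP = bandwidth * RTT
= 10000 Mbps * 231 ms
= 10000 * 1e6 * 231 / 1000 bits
= 2310000000 bits
= 288750000 bytes
= 281982.4219 KB
BDP = 2310000000 bits (288750000 bytes)


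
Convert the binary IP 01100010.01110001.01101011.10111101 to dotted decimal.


01100010 = 98
01110001 = 113
01101011 = 107
10111101 = 189
IP: 98.113.107.189


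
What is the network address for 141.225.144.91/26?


IP:   10001101.11100001.10010000.01011011
Mask: 11111111.11111111.11111111.11000000
AND operation:
Net:  10001101.11100001.10010000.01000000
Network: 141.225.144.64/26


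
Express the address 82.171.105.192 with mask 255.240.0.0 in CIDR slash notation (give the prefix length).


Binary: 11111111.11110000.00000000.00000000
Count leading 1s
Prefix: /12


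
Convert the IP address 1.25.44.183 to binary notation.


1 = 00000001
25 = 00011001
44 = 00101100
183 = 10110111
Binary: 00000001.00011001.00101100.10110111


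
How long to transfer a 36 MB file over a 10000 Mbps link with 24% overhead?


Effective throughput = 10000 * (1 - 24/100) = 7600 Mbps
File size in Mb = 36 * 8 = 288 Mb
Time = 288 / 7600
Time = 0.0379 seconds


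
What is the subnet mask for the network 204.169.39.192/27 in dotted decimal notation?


/27 means 27 network bits, 5 host bits
Binary: 11111111111111111111111111100000
Mask: 255.255.255.224


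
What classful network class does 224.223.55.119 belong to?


First octet: 224
Binary: 11100000
1110xxxx -> Class D (224-239)
Class D (multicast), default mask N/A


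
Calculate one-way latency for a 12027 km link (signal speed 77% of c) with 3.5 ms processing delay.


Speed = 0.77 * 3e5 km/s = 231000 km/s
Propagation delay = 12027 / 231000 = 0.0521 s = 52.0649 ms
Processing delay = 3.5 ms
Total one-way latency = 55.5649 ms


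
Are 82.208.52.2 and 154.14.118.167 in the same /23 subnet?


Mask: 255.255.254.0
82.208.52.2 AND mask = 82.208.52.0
154.14.118.167 AND mask = 154.14.118.0
No, different subnets (82.208.52.0 vs 154.14.118.0)


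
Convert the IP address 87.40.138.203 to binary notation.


87 = 01010111
40 = 00101000
138 = 10001010
203 = 11001011
Binary: 01010111.00101000.10001010.11001011


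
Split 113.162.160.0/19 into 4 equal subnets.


New prefix = 19 + 2 = 21
Each subnet has 2048 addresses
  113.162.160.0/21
  113.162.168.0/21
  113.162.176.0/21
  113.162.184.0/21
Subnets: 113.162.160.0/21, 113.162.168.0/21, 113.162.176.0/21, 113.162.184.0/21


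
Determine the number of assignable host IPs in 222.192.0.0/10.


Host bits = 32 - 10 = 22
Total addresses = 2^22 = 4194304
Usable = total - 2 (network and broadcast)
Usable hosts: 4194302


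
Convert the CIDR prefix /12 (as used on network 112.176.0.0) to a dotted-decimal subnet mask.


/12 means 12 network bits, 20 host bits
Binary: 11111111111100000000000000000000
Mask: 255.240.0.0


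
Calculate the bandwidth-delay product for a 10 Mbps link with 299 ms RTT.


BDP = bandwidth * RTT
= 10 Mbps * 299 ms
= 10 * 1e6 * 299 / 1000 bits
= 2990000 bits
= 373750 bytes
= 364.9902 KB
BDP = 2990000 bits (373750 bytes)


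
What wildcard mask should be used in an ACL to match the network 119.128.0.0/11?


Subnet mask: 255.224.0.0
Wildcard = 255.255.255.255 - subnet mask
255 - 255 = 0
255 - 224 = 31
255 - 0 = 255
255 - 0 = 255
Wildcard: 0.31.255.255


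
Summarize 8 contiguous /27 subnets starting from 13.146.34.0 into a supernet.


Original prefix: /27
Number of subnets: 8 = 2^3
New prefix = 27 - 3 = 24
Supernet: 13.146.34.0/24


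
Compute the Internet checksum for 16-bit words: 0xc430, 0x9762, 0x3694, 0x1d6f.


Sum all words (with carry folding):
+ 0xc430 = 0xc430
+ 0x9762 = 0x5b93
+ 0x3694 = 0x9227
+ 0x1d6f = 0xaf96
One's complement: ~0xaf96
Checksum = 0x5069


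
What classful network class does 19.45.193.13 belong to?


First octet: 19
Binary: 00010011
0xxxxxxx -> Class A (1-126)
Class A, default mask 255.0.0.0 (/8)


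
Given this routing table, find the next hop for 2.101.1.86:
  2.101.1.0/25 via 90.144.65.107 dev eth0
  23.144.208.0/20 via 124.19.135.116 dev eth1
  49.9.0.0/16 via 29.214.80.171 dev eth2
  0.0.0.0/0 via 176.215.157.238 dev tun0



Longest prefix match for 2.101.1.86:
  /25 2.101.1.0: MATCH
  /20 23.144.208.0: no
  /16 49.9.0.0: no
  /0 0.0.0.0: MATCH
Selected: next-hop 90.144.65.107 via eth0 (matched /25)


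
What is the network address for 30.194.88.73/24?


IP:   00011110.11000010.01011000.01001001
Mask: 11111111.11111111.11111111.00000000
AND operation:
Net:  00011110.11000010.01011000.00000000
Network: 30.194.88.0/24


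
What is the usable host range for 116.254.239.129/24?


Network: 116.254.239.0
Broadcast: 116.254.239.255
First usable = network + 1
Last usable = broadcast - 1
Range: 116.254.239.1 to 116.254.239.254


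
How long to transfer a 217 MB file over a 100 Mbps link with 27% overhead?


Effective throughput = 100 * (1 - 27/100) = 73 Mbps
File size in Mb = 217 * 8 = 1736 Mb
Time = 1736 / 73
Time = 23.7808 seconds


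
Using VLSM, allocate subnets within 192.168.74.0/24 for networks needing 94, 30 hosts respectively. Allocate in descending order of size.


94 hosts -> /25 (126 usable): 192.168.74.0/25
30 hosts -> /27 (30 usable): 192.168.74.128/27
Allocation: 192.168.74.0/25 (94 hosts, 126 usable); 192.168.74.128/27 (30 hosts, 30 usable)


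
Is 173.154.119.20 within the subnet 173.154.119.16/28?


Subnet network: 173.154.119.16
Test IP AND mask: 173.154.119.16
Yes, 173.154.119.20 is in 173.154.119.16/28


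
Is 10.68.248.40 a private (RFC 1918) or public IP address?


RFC 1918 private ranges:
  10.0.0.0/8 (10.0.0.0 - 10.255.255.255)
  172.16.0.0/12 (172.16.0.0 - 172.31.255.255)
  192.168.0.0/16 (192.168.0.0 - 192.168.255.255)
Private (in 10.0.0.0/8)


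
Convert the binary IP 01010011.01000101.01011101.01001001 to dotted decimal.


01010011 = 83
01000101 = 69
01011101 = 93
01001001 = 73
IP: 83.69.93.73


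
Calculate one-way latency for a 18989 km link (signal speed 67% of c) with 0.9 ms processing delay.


Speed = 0.67 * 3e5 km/s = 201000 km/s
Propagation delay = 18989 / 201000 = 0.0945 s = 94.4726 ms
Processing delay = 0.9 ms
Total one-way latency = 95.3726 ms


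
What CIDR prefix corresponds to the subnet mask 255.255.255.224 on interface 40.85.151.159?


Binary: 11111111.11111111.11111111.11100000
Count leading 1s
Prefix: /27


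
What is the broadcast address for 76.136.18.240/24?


Network: 76.136.18.0/24
Host bits = 8
Set all host bits to 1:
Broadcast: 76.136.18.255


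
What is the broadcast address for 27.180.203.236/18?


Network: 27.180.192.0/18
Host bits = 14
Set all host bits to 1:
Broadcast: 27.180.255.255


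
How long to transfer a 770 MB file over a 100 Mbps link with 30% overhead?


Effective throughput = 100 * (1 - 30/100) = 70 Mbps
File size in Mb = 770 * 8 = 6160 Mb
Time = 6160 / 70
Time = 88 seconds


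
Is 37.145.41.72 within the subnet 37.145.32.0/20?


Subnet network: 37.145.32.0
Test IP AND mask: 37.145.32.0
Yes, 37.145.41.72 is in 37.145.32.0/20


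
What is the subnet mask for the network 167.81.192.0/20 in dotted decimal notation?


/20 means 20 network bits, 12 host bits
Binary: 11111111111111111111000000000000
Mask: 255.255.240.0


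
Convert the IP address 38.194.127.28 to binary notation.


38 = 00100110
194 = 11000010
127 = 01111111
28 = 00011100
Binary: 00100110.11000010.01111111.00011100


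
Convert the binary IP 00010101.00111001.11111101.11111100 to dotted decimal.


00010101 = 21
00111001 = 57
11111101 = 253
11111100 = 252
IP: 21.57.253.252


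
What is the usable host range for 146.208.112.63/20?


Network: 146.208.112.0
Broadcast: 146.208.127.255
First usable = network + 1
Last usable = broadcast - 1
Range: 146.208.112.1 to 146.208.127.254


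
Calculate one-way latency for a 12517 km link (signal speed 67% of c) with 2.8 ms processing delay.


Speed = 0.67 * 3e5 km/s = 201000 km/s
Propagation delay = 12517 / 201000 = 0.0623 s = 62.2736 ms
Processing delay = 2.8 ms
Total one-way latency = 65.0736 ms


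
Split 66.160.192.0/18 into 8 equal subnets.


New prefix = 18 + 3 = 21
Each subnet has 2048 addresses
  66.160.192.0/21
  66.160.200.0/21
  66.160.208.0/21
  66.160.216.0/21
  66.160.224.0/21
  66.160.232.0/21
  66.160.240.0/21
  66.160.248.0/21
Subnets: 66.160.192.0/21, 66.160.200.0/21, 66.160.208.0/21, 66.160.216.0/21, 66.160.224.0/21, 66.160.232.0/21, 66.160.240.0/21, 66.160.248.0/21


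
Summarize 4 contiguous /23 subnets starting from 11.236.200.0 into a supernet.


Original prefix: /23
Number of subnets: 4 = 2^2
New prefix = 23 - 2 = 21
Supernet: 11.236.200.0/21


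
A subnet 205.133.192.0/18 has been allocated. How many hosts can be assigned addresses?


Host bits = 32 - 18 = 14
Total addresses = 2^14 = 16384
Usable = total - 2 (network and broadcast)
Usable hosts: 16382


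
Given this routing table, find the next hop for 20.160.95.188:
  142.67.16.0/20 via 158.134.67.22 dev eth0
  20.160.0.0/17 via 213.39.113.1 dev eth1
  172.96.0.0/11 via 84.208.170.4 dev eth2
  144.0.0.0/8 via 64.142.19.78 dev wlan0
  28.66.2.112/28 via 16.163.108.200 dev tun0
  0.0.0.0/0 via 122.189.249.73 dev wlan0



Longest prefix match for 20.160.95.188:
  /20 142.67.16.0: no
  /17 20.160.0.0: MATCH
  /11 172.96.0.0: no
  /8 144.0.0.0: no
  /28 28.66.2.112: no
  /0 0.0.0.0: MATCH
Selected: next-hop 213.39.113.1 via eth1 (matched /17)


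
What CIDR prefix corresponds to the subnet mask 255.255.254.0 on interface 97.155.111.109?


Binary: 11111111.11111111.11111110.00000000
Count leading 1s
Prefix: /23


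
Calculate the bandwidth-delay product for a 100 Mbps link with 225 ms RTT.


BDP = bandwidth * RTT
= 100 Mbps * 225 ms
= 100 * 1e6 * 225 / 1000 bits
= 22500000 bits
= 2812500 bytes
= 2746.582 KB
BDP = 22500000 bits (2812500 bytes)


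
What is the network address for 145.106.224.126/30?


IP:   10010001.01101010.11100000.01111110
Mask: 11111111.11111111.11111111.11111100
AND operation:
Net:  10010001.01101010.11100000.01111100
Network: 145.106.224.124/30


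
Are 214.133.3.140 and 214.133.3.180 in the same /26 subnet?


Mask: 255.255.255.192
214.133.3.140 AND mask = 214.133.3.128
214.133.3.180 AND mask = 214.133.3.128
Yes, same subnet (214.133.3.128)


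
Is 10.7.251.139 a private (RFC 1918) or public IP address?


RFC 1918 private ranges:
  10.0.0.0/8 (10.0.0.0 - 10.255.255.255)
  172.16.0.0/12 (172.16.0.0 - 172.31.255.255)
  192.168.0.0/16 (192.168.0.0 - 192.168.255.255)
Private (in 10.0.0.0/8)


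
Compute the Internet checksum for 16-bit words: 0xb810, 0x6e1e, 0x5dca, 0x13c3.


Sum all words (with carry folding):
+ 0xb810 = 0xb810
+ 0x6e1e = 0x262f
+ 0x5dca = 0x83f9
+ 0x13c3 = 0x97bc
One's complement: ~0x97bc
Checksum = 0x6843


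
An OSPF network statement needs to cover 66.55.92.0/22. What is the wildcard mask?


Subnet mask: 255.255.252.0
Wildcard = 255.255.255.255 - subnet mask
255 - 255 = 0
255 - 255 = 0
255 - 252 = 3
255 - 0 = 255
Wildcard: 0.0.3.255


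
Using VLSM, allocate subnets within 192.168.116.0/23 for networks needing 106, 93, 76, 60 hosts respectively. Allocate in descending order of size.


106 hosts -> /25 (126 usable): 192.168.116.0/25
93 hosts -> /25 (126 usable): 192.168.116.128/25
76 hosts -> /25 (126 usable): 192.168.117.0/25
60 hosts -> /26 (62 usable): 192.168.117.128/26
Allocation: 192.168.116.0/25 (106 hosts, 126 usable); 192.168.116.128/25 (93 hosts, 126 usable); 192.168.117.0/25 (76 hosts, 126 usable); 192.168.117.128/26 (60 hosts, 62 usable)


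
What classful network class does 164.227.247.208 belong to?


First octet: 164
Binary: 10100100
10xxxxxx -> Class B (128-191)
Class B, default mask 255.255.0.0 (/16)


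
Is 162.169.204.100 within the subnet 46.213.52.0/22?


Subnet network: 46.213.52.0
Test IP AND mask: 162.169.204.0
No, 162.169.204.100 is not in 46.213.52.0/22


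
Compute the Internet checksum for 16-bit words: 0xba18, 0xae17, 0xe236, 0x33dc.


Sum all words (with carry folding):
+ 0xba18 = 0xba18
+ 0xae17 = 0x6830
+ 0xe236 = 0x4a67
+ 0x33dc = 0x7e43
One's complement: ~0x7e43
Checksum = 0x81bc


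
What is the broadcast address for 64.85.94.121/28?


Network: 64.85.94.112/28
Host bits = 4
Set all host bits to 1:
Broadcast: 64.85.94.127


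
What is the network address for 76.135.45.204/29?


IP:   01001100.10000111.00101101.11001100
Mask: 11111111.11111111.11111111.11111000
AND operation:
Net:  01001100.10000111.00101101.11001000
Network: 76.135.45.200/29


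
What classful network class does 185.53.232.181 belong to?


First octet: 185
Binary: 10111001
10xxxxxx -> Class B (128-191)
Class B, default mask 255.255.0.0 (/16)


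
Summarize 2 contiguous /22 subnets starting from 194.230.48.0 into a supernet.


Original prefix: /22
Number of subnets: 2 = 2^1
New prefix = 22 - 1 = 21
Supernet: 194.230.48.0/21


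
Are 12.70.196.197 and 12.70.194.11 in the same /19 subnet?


Mask: 255.255.224.0
12.70.196.197 AND mask = 12.70.192.0
12.70.194.11 AND mask = 12.70.192.0
Yes, same subnet (12.70.192.0)


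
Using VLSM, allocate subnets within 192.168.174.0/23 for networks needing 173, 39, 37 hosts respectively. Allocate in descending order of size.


173 hosts -> /24 (254 usable): 192.168.174.0/24
39 hosts -> /26 (62 usable): 192.168.175.0/26
37 hosts -> /26 (62 usable): 192.168.175.64/26
Allocation: 192.168.174.0/24 (173 hosts, 254 usable); 192.168.175.0/26 (39 hosts, 62 usable); 192.168.175.64/26 (37 hosts, 62 usable)


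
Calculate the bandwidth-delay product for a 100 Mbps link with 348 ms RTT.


BDP = bandwidth * RTT
= 100 Mbps * 348 ms
= 100 * 1e6 * 348 / 1000 bits
= 34800000 bits
= 4350000 bytes
= 4248.0469 KB
BDP = 34800000 bits (4350000 bytes)


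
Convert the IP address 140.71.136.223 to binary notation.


140 = 10001100
71 = 01000111
136 = 10001000
223 = 11011111
Binary: 10001100.01000111.10001000.11011111


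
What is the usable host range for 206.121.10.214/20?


Network: 206.121.0.0
Broadcast: 206.121.15.255
First usable = network + 1
Last usable = broadcast - 1
Range: 206.121.0.1 to 206.121.15.254


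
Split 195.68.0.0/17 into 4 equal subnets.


New prefix = 17 + 2 = 19
Each subnet has 8192 addresses
  195.68.0.0/19
  195.68.32.0/19
  195.68.64.0/19
  195.68.96.0/19
Subnets: 195.68.0.0/19, 195.68.32.0/19, 195.68.64.0/19, 195.68.96.0/19


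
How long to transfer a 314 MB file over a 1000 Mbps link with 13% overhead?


Effective throughput = 1000 * (1 - 13/100) = 870 Mbps
File size in Mb = 314 * 8 = 2512 Mb
Time = 2512 / 870
Time = 2.8874 seconds


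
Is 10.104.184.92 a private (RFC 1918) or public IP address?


RFC 1918 private ranges:
  10.0.0.0/8 (10.0.0.0 - 10.255.255.255)
  172.16.0.0/12 (172.16.0.0 - 172.31.255.255)
  192.168.0.0/16 (192.168.0.0 - 192.168.255.255)
Private (in 10.0.0.0/8)


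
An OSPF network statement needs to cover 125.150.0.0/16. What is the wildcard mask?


Subnet mask: 255.255.0.0
Wildcard = 255.255.255.255 - subnet mask
255 - 255 = 0
255 - 255 = 0
255 - 0 = 255
255 - 0 = 255
Wildcard: 0.0.255.255


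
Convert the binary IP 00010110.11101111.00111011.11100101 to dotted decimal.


00010110 = 22
11101111 = 239
00111011 = 59
11100101 = 229
IP: 22.239.59.229


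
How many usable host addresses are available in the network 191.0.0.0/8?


Host bits = 32 - 8 = 24
Total addresses = 2^24 = 16777216
Usable = total - 2 (network and broadcast)
Usable hosts: 16777214


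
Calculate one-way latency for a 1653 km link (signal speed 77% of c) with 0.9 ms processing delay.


Speed = 0.77 * 3e5 km/s = 231000 km/s
Propagation delay = 1653 / 231000 = 0.0072 s = 7.1558 ms
Processing delay = 0.9 ms
Total one-way latency = 8.0558 ms


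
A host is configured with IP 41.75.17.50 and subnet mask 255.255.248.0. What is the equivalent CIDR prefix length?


Binary: 11111111.11111111.11111000.00000000
Count leading 1s
Prefix: /21


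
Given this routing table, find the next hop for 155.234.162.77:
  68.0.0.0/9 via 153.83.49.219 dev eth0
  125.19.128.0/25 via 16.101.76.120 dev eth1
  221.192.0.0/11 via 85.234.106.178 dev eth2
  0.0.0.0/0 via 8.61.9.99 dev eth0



Longest prefix match for 155.234.162.77:
  /9 68.0.0.0: no
  /25 125.19.128.0: no
  /11 221.192.0.0: no
  /0 0.0.0.0: MATCH
Selected: next-hop 8.61.9.99 via eth0 (matched /0)


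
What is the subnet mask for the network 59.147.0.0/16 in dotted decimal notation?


/16 means 16 network bits, 16 host bits
Binary: 11111111111111110000000000000000
Mask: 255.255.0.0


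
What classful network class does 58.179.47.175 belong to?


First octet: 58
Binary: 00111010
0xxxxxxx -> Class A (1-126)
Class A, default mask 255.0.0.0 (/8)


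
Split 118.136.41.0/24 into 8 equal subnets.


New prefix = 24 + 3 = 27
Each subnet has 32 addresses
  118.136.41.0/27
  118.136.41.32/27
  118.136.41.64/27
  118.136.41.96/27
  118.136.41.128/27
  118.136.41.160/27
  118.136.41.192/27
  118.136.41.224/27
Subnets: 118.136.41.0/27, 118.136.41.32/27, 118.136.41.64/27, 118.136.41.96/27, 118.136.41.128/27, 118.136.41.160/27, 118.136.41.192/27, 118.136.41.224/27


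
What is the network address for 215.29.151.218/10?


IP:   11010111.00011101.10010111.11011010
Mask: 11111111.11000000.00000000.00000000
AND operation:
Net:  11010111.00000000.00000000.00000000
Network: 215.0.0.0/10


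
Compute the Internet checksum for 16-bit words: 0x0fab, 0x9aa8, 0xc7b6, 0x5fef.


Sum all words (with carry folding):
+ 0x0fab = 0x0fab
+ 0x9aa8 = 0xaa53
+ 0xc7b6 = 0x720a
+ 0x5fef = 0xd1f9
One's complement: ~0xd1f9
Checksum = 0x2e06


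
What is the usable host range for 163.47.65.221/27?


Network: 163.47.65.192
Broadcast: 163.47.65.223
First usable = network + 1
Last usable = broadcast - 1
Range: 163.47.65.193 to 163.47.65.222


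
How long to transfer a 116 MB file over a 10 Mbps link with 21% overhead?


Effective throughput = 10 * (1 - 21/100) = 7.9 Mbps
File size in Mb = 116 * 8 = 928 Mb
Time = 928 / 7.9
Time = 117.4684 seconds


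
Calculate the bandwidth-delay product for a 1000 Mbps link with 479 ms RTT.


BDP = bandwidth * RTT
= 1000 Mbps * 479 ms
= 1000 * 1e6 * 479 / 1000 bits
= 479000000 bits
= 59875000 bytes
= 58471.6797 KB
BDP = 479000000 bits (59875000 bytes)


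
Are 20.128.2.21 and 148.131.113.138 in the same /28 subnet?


Mask: 255.255.255.240
20.128.2.21 AND mask = 20.128.2.16
148.131.113.138 AND mask = 148.131.113.128
No, different subnets (20.128.2.16 vs 148.131.113.128)


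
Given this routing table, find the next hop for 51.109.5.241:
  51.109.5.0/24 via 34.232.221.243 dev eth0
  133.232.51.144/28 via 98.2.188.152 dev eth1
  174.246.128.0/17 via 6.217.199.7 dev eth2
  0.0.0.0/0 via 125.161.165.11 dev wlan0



Longest prefix match for 51.109.5.241:
  /24 51.109.5.0: MATCH
  /28 133.232.51.144: no
  /17 174.246.128.0: no
  /0 0.0.0.0: MATCH
Selected: next-hop 34.232.221.243 via eth0 (matched /24)


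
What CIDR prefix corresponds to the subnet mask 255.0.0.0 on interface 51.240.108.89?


Binary: 11111111.00000000.00000000.00000000
Count leading 1s
Prefix: /8


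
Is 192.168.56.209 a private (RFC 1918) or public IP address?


RFC 1918 private ranges:
  10.0.0.0/8 (10.0.0.0 - 10.255.255.255)
  172.16.0.0/12 (172.16.0.0 - 172.31.255.255)
  192.168.0.0/16 (192.168.0.0 - 192.168.255.255)
Private (in 192.168.0.0/16)


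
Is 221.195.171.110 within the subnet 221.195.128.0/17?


Subnet network: 221.195.128.0
Test IP AND mask: 221.195.128.0
Yes, 221.195.171.110 is in 221.195.128.0/17


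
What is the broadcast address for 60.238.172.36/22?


Network: 60.238.172.0/22
Host bits = 10
Set all host bits to 1:
Broadcast: 60.238.175.255


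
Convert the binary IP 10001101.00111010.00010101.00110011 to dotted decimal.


10001101 = 141
00111010 = 58
00010101 = 21
00110011 = 51
IP: 141.58.21.51


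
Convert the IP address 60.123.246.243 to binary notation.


60 = 00111100
123 = 01111011
246 = 11110110
243 = 11110011
Binary: 00111100.01111011.11110110.11110011


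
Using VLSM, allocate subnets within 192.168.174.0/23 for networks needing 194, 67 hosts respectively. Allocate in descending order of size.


194 hosts -> /24 (254 usable): 192.168.174.0/24
67 hosts -> /25 (126 usable): 192.168.175.0/25
Allocation: 192.168.174.0/24 (194 hosts, 254 usable); 192.168.175.0/25 (67 hosts, 126 usable)


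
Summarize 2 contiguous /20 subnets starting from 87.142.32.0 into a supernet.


Original prefix: /20
Number of subnets: 2 = 2^1
New prefix = 20 - 1 = 19
Supernet: 87.142.32.0/19


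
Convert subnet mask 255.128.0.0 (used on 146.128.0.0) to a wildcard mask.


Subnet mask: 255.128.0.0
Wildcard = 255.255.255.255 - subnet mask
255 - 255 = 0
255 - 128 = 127
255 - 0 = 255
255 - 0 = 255
Wildcard: 0.127.255.255


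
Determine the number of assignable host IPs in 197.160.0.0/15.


Host bits = 32 - 15 = 17
Total addresses = 2^17 = 131072
Usable = total - 2 (network and broadcast)
Usable hosts: 131070


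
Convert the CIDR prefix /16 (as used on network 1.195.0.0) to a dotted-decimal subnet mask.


/16 means 16 network bits, 16 host bits
Binary: 11111111111111110000000000000000
Mask: 255.255.0.0


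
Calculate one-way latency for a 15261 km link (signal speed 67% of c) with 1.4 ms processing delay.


Speed = 0.67 * 3e5 km/s = 201000 km/s
Propagation delay = 15261 / 201000 = 0.0759 s = 75.9254 ms
Processing delay = 1.4 ms
Total one-way latency = 77.3254 ms


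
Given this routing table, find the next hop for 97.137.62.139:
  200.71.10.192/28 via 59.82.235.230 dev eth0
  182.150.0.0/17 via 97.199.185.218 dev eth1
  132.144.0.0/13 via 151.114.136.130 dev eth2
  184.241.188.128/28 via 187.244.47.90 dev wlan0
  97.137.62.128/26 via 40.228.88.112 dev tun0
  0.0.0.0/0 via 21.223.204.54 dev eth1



Longest prefix match for 97.137.62.139:
  /28 200.71.10.192: no
  /17 182.150.0.0: no
  /13 132.144.0.0: no
  /28 184.241.188.128: no
  /26 97.137.62.128: MATCH
  /0 0.0.0.0: MATCH
Selected: next-hop 40.228.88.112 via tun0 (matched /26)


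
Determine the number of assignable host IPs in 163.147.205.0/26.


Host bits = 32 - 26 = 6
Total addresses = 2^6 = 64
Usable = total - 2 (network and broadcast)
Usable hosts: 62


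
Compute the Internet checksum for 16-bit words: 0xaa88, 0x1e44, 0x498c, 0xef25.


Sum all words (with carry folding):
+ 0xaa88 = 0xaa88
+ 0x1e44 = 0xc8cc
+ 0x498c = 0x1259
+ 0xef25 = 0x017f
One's complement: ~0x017f
Checksum = 0xfe80


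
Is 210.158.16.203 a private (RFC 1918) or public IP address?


RFC 1918 private ranges:
  10.0.0.0/8 (10.0.0.0 - 10.255.255.255)
  172.16.0.0/12 (172.16.0.0 - 172.31.255.255)
  192.168.0.0/16 (192.168.0.0 - 192.168.255.255)
Public (not in any RFC 1918 range)


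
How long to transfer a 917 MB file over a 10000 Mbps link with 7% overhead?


Effective throughput = 10000 * (1 - 7/100) = 9300 Mbps
File size in Mb = 917 * 8 = 7336 Mb
Time = 7336 / 9300
Time = 0.7888 seconds


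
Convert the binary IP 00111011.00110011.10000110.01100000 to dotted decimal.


00111011 = 59
00110011 = 51
10000110 = 134
01100000 = 96
IP: 59.51.134.96


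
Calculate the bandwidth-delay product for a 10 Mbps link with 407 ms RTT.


BDP = bandwidth * RTT
= 10 Mbps * 407 ms
= 10 * 1e6 * 407 / 1000 bits
= 4070000 bits
= 508750 bytes
= 496.8262 KB
BDP = 4070000 bits (508750 bytes)


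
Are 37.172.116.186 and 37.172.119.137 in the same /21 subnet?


Mask: 255.255.248.0
37.172.116.186 AND mask = 37.172.112.0
37.172.119.137 AND mask = 37.172.112.0
Yes, same subnet (37.172.112.0)


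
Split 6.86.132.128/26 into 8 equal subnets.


New prefix = 26 + 3 = 29
Each subnet has 8 addresses
  6.86.132.128/29
  6.86.132.136/29
  6.86.132.144/29
  6.86.132.152/29
  6.86.132.160/29
  6.86.132.168/29
  6.86.132.176/29
  6.86.132.184/29
Subnets: 6.86.132.128/29, 6.86.132.136/29, 6.86.132.144/29, 6.86.132.152/29, 6.86.132.160/29, 6.86.132.168/29, 6.86.132.176/29, 6.86.132.184/29


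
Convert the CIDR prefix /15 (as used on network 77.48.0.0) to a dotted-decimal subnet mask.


/15 means 15 network bits, 17 host bits
Binary: 11111111111111100000000000000000
Mask: 255.254.0.0


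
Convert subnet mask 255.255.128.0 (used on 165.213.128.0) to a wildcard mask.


Subnet mask: 255.255.128.0
Wildcard = 255.255.255.255 - subnet mask
255 - 255 = 0
255 - 255 = 0
255 - 128 = 127
255 - 0 = 255
Wildcard: 0.0.127.255


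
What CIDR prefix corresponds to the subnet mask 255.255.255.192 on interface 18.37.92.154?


Binary: 11111111.11111111.11111111.11000000
Count leading 1s
Prefix: /26


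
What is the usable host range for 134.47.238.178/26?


Network: 134.47.238.128
Broadcast: 134.47.238.191
First usable = network + 1
Last usable = broadcast - 1
Range: 134.47.238.129 to 134.47.238.190


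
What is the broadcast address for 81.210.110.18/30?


Network: 81.210.110.16/30
Host bits = 2
Set all host bits to 1:
Broadcast: 81.210.110.19


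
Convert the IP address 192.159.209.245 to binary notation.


192 = 11000000
159 = 10011111
209 = 11010001
245 = 11110101
Binary: 11000000.10011111.11010001.11110101


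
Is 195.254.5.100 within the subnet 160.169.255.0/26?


Subnet network: 160.169.255.0
Test IP AND mask: 195.254.5.64
No, 195.254.5.100 is not in 160.169.255.0/26


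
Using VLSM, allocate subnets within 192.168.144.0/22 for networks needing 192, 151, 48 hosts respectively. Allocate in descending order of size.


192 hosts -> /24 (254 usable): 192.168.144.0/24
151 hosts -> /24 (254 usable): 192.168.145.0/24
48 hosts -> /26 (62 usable): 192.168.146.0/26
Allocation: 192.168.144.0/24 (192 hosts, 254 usable); 192.168.145.0/24 (151 hosts, 254 usable); 192.168.146.0/26 (48 hosts, 62 usable)


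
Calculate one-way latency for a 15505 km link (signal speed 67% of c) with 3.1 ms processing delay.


Speed = 0.67 * 3e5 km/s = 201000 km/s
Propagation delay = 15505 / 201000 = 0.0771 s = 77.1393 ms
Processing delay = 3.1 ms
Total one-way latency = 80.2393 ms


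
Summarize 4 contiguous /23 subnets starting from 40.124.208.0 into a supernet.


Original prefix: /23
Number of subnets: 4 = 2^2
New prefix = 23 - 2 = 21
Supernet: 40.124.208.0/21


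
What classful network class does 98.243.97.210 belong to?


First octet: 98
Binary: 01100010
0xxxxxxx -> Class A (1-126)
Class A, default mask 255.0.0.0 (/8)


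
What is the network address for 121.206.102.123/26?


IP:   01111001.11001110.01100110.01111011
Mask: 11111111.11111111.11111111.11000000
AND operation:
Net:  01111001.11001110.01100110.01000000
Network: 121.206.102.64/26


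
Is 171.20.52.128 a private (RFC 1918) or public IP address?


RFC 1918 private ranges:
  10.0.0.0/8 (10.0.0.0 - 10.255.255.255)
  172.16.0.0/12 (172.16.0.0 - 172.31.255.255)
  192.168.0.0/16 (192.168.0.0 - 192.168.255.255)
Public (not in any RFC 1918 range)


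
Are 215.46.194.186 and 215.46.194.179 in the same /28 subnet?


Mask: 255.255.255.240
215.46.194.186 AND mask = 215.46.194.176
215.46.194.179 AND mask = 215.46.194.176
Yes, same subnet (215.46.194.176)


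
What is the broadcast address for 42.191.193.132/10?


Network: 42.128.0.0/10
Host bits = 22
Set all host bits to 1:
Broadcast: 42.191.255.255


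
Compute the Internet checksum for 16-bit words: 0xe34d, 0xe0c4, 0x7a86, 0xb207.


Sum all words (with carry folding):
+ 0xe34d = 0xe34d
+ 0xe0c4 = 0xc412
+ 0x7a86 = 0x3e99
+ 0xb207 = 0xf0a0
One's complement: ~0xf0a0
Checksum = 0x0f5f


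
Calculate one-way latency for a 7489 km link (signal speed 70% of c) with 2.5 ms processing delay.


Speed = 0.7 * 3e5 km/s = 210000 km/s
Propagation delay = 7489 / 210000 = 0.0357 s = 35.6619 ms
Processing delay = 2.5 ms
Total one-way latency = 38.1619 ms


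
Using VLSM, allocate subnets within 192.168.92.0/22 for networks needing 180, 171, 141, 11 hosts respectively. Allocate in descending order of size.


180 hosts -> /24 (254 usable): 192.168.92.0/24
171 hosts -> /24 (254 usable): 192.168.93.0/24
141 hosts -> /24 (254 usable): 192.168.94.0/24
11 hosts -> /28 (14 usable): 192.168.95.0/28
Allocation: 192.168.92.0/24 (180 hosts, 254 usable); 192.168.93.0/24 (171 hosts, 254 usable); 192.168.94.0/24 (141 hosts, 254 usable); 192.168.95.0/28 (11 hosts, 14 usable)


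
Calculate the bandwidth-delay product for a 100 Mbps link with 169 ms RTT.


BDP = bandwidth * RTT
= 100 Mbps * 169 ms
= 100 * 1e6 * 169 / 1000 bits
= 16900000 bits
= 2112500 bytes
= 2062.9883 KB
BDP = 16900000 bits (2112500 bytes)


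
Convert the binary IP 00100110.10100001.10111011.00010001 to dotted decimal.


00100110 = 38
10100001 = 161
10111011 = 187
00010001 = 17
IP: 38.161.187.17


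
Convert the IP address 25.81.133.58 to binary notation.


25 = 00011001
81 = 01010001
133 = 10000101
58 = 00111010
Binary: 00011001.01010001.10000101.00111010


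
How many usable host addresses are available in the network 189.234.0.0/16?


Host bits = 32 - 16 = 16
Total addresses = 2^16 = 65536
Usable = total - 2 (network and broadcast)
Usable hosts: 65534


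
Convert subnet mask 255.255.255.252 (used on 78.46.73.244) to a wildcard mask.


Subnet mask: 255.255.255.252
Wildcard = 255.255.255.255 - subnet mask
255 - 255 = 0
255 - 255 = 0
255 - 255 = 0
255 - 252 = 3
Wildcard: 0.0.0.3


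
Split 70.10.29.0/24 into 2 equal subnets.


New prefix = 24 + 1 = 25
Each subnet has 128 addresses
  70.10.29.0/25
  70.10.29.128/25
Subnets: 70.10.29.0/25, 70.10.29.128/25


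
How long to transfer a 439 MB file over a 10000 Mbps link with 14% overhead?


Effective throughput = 10000 * (1 - 14/100) = 8600 Mbps
File size in Mb = 439 * 8 = 3512 Mb
Time = 3512 / 8600
Time = 0.4084 seconds


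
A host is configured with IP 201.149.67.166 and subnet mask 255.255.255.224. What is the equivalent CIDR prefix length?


Binary: 11111111.11111111.11111111.11100000
Count leading 1s
Prefix: /27


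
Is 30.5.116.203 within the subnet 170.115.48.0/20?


Subnet network: 170.115.48.0
Test IP AND mask: 30.5.112.0
No, 30.5.116.203 is not in 170.115.48.0/20


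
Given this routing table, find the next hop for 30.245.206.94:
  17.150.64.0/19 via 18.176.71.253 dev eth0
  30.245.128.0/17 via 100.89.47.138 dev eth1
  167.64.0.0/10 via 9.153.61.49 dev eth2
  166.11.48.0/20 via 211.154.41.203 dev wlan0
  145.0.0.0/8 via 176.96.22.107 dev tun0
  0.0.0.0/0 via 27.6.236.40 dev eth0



Longest prefix match for 30.245.206.94:
  /19 17.150.64.0: no
  /17 30.245.128.0: MATCH
  /10 167.64.0.0: no
  /20 166.11.48.0: no
  /8 145.0.0.0: no
  /0 0.0.0.0: MATCH
Selected: next-hop 100.89.47.138 via eth1 (matched /17)


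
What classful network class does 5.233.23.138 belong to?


First octet: 5
Binary: 00000101
0xxxxxxx -> Class A (1-126)
Class A, default mask 255.0.0.0 (/8)


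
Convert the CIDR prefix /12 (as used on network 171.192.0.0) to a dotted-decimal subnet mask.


/12 means 12 network bits, 20 host bits
Binary: 11111111111100000000000000000000
Mask: 255.240.0.0


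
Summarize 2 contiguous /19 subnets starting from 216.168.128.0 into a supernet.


Original prefix: /19
Number of subnets: 2 = 2^1
New prefix = 19 - 1 = 18
Supernet: 216.168.128.0/18


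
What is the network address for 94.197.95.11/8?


IP:   01011110.11000101.01011111.00001011
Mask: 11111111.00000000.00000000.00000000
AND operation:
Net:  01011110.00000000.00000000.00000000
Network: 94.0.0.0/8


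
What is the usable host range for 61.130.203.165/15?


Network: 61.130.0.0
Broadcast: 61.131.255.255
First usable = network + 1
Last usable = broadcast - 1
Range: 61.130.0.1 to 61.131.255.254


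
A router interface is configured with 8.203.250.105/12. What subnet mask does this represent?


/12 means 12 network bits, 20 host bits
Binary: 11111111111100000000000000000000
Mask: 255.240.0.0


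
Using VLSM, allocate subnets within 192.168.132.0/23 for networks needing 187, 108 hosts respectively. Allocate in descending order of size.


187 hosts -> /24 (254 usable): 192.168.132.0/24
108 hosts -> /25 (126 usable): 192.168.133.0/25
Allocation: 192.168.132.0/24 (187 hosts, 254 usable); 192.168.133.0/25 (108 hosts, 126 usable)


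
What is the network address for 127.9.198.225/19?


IP:   01111111.00001001.11000110.11100001
Mask: 11111111.11111111.11100000.00000000
AND operation:
Net:  01111111.00001001.11000000.00000000
Network: 127.9.192.0/19


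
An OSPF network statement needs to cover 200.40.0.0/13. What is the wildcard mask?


Subnet mask: 255.248.0.0
Wildcard = 255.255.255.255 - subnet mask
255 - 255 = 0
255 - 248 = 7
255 - 0 = 255
255 - 0 = 255
Wildcard: 0.7.255.255


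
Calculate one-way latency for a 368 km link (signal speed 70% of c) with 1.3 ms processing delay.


Speed = 0.7 * 3e5 km/s = 210000 km/s
Propagation delay = 368 / 210000 = 0.0018 s = 1.7524 ms
Processing delay = 1.3 ms
Total one-way latency = 3.0524 ms


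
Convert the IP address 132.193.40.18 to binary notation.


132 = 10000100
193 = 11000001
40 = 00101000
18 = 00010010
Binary: 10000100.11000001.00101000.00010010


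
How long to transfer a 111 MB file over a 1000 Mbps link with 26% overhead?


Effective throughput = 1000 * (1 - 26/100) = 740 Mbps
File size in Mb = 111 * 8 = 888 Mb
Time = 888 / 740
Time = 1.2 seconds


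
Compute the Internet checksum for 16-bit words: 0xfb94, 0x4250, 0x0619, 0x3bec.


Sum all words (with carry folding):
+ 0xfb94 = 0xfb94
+ 0x4250 = 0x3de5
+ 0x0619 = 0x43fe
+ 0x3bec = 0x7fea
One's complement: ~0x7fea
Checksum = 0x8015


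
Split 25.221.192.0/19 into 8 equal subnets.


New prefix = 19 + 3 = 22
Each subnet has 1024 addresses
  25.221.192.0/22
  25.221.196.0/22
  25.221.200.0/22
  25.221.204.0/22
  25.221.208.0/22
  25.221.212.0/22
  25.221.216.0/22
  25.221.220.0/22
Subnets: 25.221.192.0/22, 25.221.196.0/22, 25.221.200.0/22, 25.221.204.0/22, 25.221.208.0/22, 25.221.212.0/22, 25.221.216.0/22, 25.221.220.0/22


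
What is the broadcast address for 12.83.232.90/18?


Network: 12.83.192.0/18
Host bits = 14
Set all host bits to 1:
Broadcast: 12.83.255.255


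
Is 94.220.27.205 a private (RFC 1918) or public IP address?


RFC 1918 private ranges:
  10.0.0.0/8 (10.0.0.0 - 10.255.255.255)
  172.16.0.0/12 (172.16.0.0 - 172.31.255.255)
  192.168.0.0/16 (192.168.0.0 - 192.168.255.255)
Public (not in any RFC 1918 range)


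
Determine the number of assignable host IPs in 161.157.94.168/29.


Host bits = 32 - 29 = 3
Total addresses = 2^3 = 8
Usable = total - 2 (network and broadcast)
Usable hosts: 6


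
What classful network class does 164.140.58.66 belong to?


First octet: 164
Binary: 10100100
10xxxxxx -> Class B (128-191)
Class B, default mask 255.255.0.0 (/16)


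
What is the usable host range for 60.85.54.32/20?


Network: 60.85.48.0
Broadcast: 60.85.63.255
First usable = network + 1
Last usable = broadcast - 1
Range: 60.85.48.1 to 60.85.63.254


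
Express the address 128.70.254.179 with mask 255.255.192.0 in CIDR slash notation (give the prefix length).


Binary: 11111111.11111111.11000000.00000000
Count leading 1s
Prefix: /18


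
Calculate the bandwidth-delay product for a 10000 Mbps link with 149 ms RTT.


BDP = bandwidth * RTT
= 10000 Mbps * 149 ms
= 10000 * 1e6 * 149 / 1000 bits
= 1490000000 bits
= 186250000 bytes
= 181884.7656 KB
BDP = 1490000000 bits (186250000 bytes)


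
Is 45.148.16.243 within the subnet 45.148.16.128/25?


Subnet network: 45.148.16.128
Test IP AND mask: 45.148.16.128
Yes, 45.148.16.243 is in 45.148.16.128/25


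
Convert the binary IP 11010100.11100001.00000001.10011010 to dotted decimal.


11010100 = 212
11100001 = 225
00000001 = 1
10011010 = 154
IP: 212.225.1.154


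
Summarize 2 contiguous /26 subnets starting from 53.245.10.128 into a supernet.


Original prefix: /26
Number of subnets: 2 = 2^1
New prefix = 26 - 1 = 25
Supernet: 53.245.10.128/25


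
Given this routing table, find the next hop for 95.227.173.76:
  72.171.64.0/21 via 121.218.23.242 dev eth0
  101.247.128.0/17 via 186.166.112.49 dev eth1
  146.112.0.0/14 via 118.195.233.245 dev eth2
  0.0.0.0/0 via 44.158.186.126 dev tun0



Longest prefix match for 95.227.173.76:
  /21 72.171.64.0: no
  /17 101.247.128.0: no
  /14 146.112.0.0: no
  /0 0.0.0.0: MATCH
Selected: next-hop 44.158.186.126 via tun0 (matched /0)


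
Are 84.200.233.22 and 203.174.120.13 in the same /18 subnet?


Mask: 255.255.192.0
84.200.233.22 AND mask = 84.200.192.0
203.174.120.13 AND mask = 203.174.64.0
No, different subnets (84.200.192.0 vs 203.174.64.0)


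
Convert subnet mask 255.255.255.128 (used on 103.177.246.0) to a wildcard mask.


Subnet mask: 255.255.255.128
Wildcard = 255.255.255.255 - subnet mask
255 - 255 = 0
255 - 255 = 0
255 - 255 = 0
255 - 128 = 127
Wildcard: 0.0.0.127


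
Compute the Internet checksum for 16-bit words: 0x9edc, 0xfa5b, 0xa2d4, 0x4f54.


Sum all words (with carry folding):
+ 0x9edc = 0x9edc
+ 0xfa5b = 0x9938
+ 0xa2d4 = 0x3c0d
+ 0x4f54 = 0x8b61
One's complement: ~0x8b61
Checksum = 0x749e


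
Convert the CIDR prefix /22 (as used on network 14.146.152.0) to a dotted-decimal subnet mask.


/22 means 22 network bits, 10 host bits
Binary: 11111111111111111111110000000000
Mask: 255.255.252.0


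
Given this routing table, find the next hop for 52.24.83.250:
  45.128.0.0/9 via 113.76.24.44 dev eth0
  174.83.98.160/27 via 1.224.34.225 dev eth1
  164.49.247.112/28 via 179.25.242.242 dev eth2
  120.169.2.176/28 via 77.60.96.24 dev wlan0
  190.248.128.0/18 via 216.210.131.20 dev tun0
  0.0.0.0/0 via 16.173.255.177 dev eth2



Longest prefix match for 52.24.83.250:
  /9 45.128.0.0: no
  /27 174.83.98.160: no
  /28 164.49.247.112: no
  /28 120.169.2.176: no
  /18 190.248.128.0: no
  /0 0.0.0.0: MATCH
Selected: next-hop 16.173.255.177 via eth2 (matched /0)
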